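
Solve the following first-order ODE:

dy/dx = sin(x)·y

Separating variables and integrating:
ln|y| = -cos(x) + C

General solution: y = Ce^(-cos(x))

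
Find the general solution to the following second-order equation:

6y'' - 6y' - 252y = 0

Characteristic equation: 6r² - 6r - 252 = 0
Divide by 6: r² - r - 42 = 0
Roots: r = 7, -6 (distinct real)
General solution: y = C₁e^(7x) + C₂e^(-6x)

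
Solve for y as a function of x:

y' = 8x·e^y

Separating variables and integrating:
-e^(-y) = 4x² + C

General solution: y = -ln(C - 4x²)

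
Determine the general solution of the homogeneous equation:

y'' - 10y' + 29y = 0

Characteristic equation: r² - 10r + 29 = 0
Roots: r = 5 ± 2i (complex conjugates)
General solution: y = e^(5x)(C₁cos(2x) + C₂sin(2x))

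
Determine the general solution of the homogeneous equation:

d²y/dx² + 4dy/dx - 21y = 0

Characteristic equation: r² + 4r - 21 = 0
Roots: r = 3, -7 (distinct real)
General solution: y = C₁e^(3x) + C₂e^(-7x)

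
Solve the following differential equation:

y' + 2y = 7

Using integrating factor method:

General solution: y = 7/2 + Ce^(-2x)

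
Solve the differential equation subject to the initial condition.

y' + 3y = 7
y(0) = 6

General solution: y = 7/3 + Ce^(-3x)
Applying y(0) = 6: C = 6 - 7/3 = 11/3
Particular solution: y = 7/3 + (11/3)e^(-3x)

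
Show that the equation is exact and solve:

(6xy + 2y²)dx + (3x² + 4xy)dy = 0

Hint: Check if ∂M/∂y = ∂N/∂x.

Verify exactness: ∂M/∂y = ∂N/∂x ✓
Find F(x,y) such that ∂F/∂x = M, ∂F/∂y = N
Solution: 3x²y + 2xy² = C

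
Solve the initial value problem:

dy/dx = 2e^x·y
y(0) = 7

General solution: y = Ce^(2e^x)
Applying IC y(0) = 7:
Particular solution: y = 7e^(2(e^x - 1))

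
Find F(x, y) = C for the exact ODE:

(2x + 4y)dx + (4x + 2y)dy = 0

Verify exactness: ∂M/∂y = ∂N/∂x ✓
Find F(x,y) such that ∂F/∂x = M, ∂F/∂y = N
Solution: x² + 4xy + y² = C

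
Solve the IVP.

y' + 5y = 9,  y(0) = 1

General solution: y = 9/5 + Ce^(-5x)
Applying y(0) = 1: C = 1 - 9/5 = -4/5
Particular solution: y = 9/5 - (4/5)e^(-5x)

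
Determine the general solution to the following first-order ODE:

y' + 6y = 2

Using integrating factor method:

General solution: y = 1/3 + Ce^(-6x)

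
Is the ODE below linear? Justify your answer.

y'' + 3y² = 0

No. Nonlinear (y² term)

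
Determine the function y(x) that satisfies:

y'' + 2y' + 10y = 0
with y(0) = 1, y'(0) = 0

General solution: y = e^(-x)(C₁cos(3x) + C₂sin(3x))
Complex roots r = -1 ± 3i
Applying ICs: C₁ = 1, C₂ = 1/3
Particular solution: y = e^(-x)(cos(3x) + (1/3)sin(3x))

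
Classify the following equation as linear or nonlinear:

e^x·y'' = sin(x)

Linear (y and its derivatives appear to the first power only, no products of y terms)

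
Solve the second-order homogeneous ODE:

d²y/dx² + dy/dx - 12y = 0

Characteristic equation: r² + r - 12 = 0
Roots: r = 3, -4 (distinct real)
General solution: y = C₁e^(3x) + C₂e^(-4x)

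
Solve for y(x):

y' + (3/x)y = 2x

Using integrating factor method:

General solution: y = (2/5)x^2 + Cx^(-3)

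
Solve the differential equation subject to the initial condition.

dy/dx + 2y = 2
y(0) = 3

General solution: y = 1 + Ce^(-2x)
Applying y(0) = 3: C = 3 - 1 = 2
Particular solution: y = 1 + 2e^(-2x)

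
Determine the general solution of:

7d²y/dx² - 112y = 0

Characteristic equation: 7r² - 112 = 0
Divide by 7: r² - 16 = 0
Roots: r = 4, -4 (distinct real)
General solution: y = C₁e^(4x) + C₂e^(-4x)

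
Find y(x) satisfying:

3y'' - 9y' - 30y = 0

Characteristic equation: 3r² - 9r - 30 = 0
Divide by 3: r² - 3r - 10 = 0
Roots: r = 5, -2 (distinct real)
General solution: y = C₁e^(5x) + C₂e^(-2x)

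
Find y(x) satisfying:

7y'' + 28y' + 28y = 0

Characteristic equation: 7r² + 28r + 28 = 0
Divide by 7: r² + 4r + 4 = 0
Factored: (r + 2)² = 0
Repeated root: r = -2
General solution: y = (C₁ + C₂x)e^(-2x)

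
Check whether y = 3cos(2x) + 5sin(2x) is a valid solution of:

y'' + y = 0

Verification:
y'' = -12cos(2x) - 20sin(2x)
y'' + y ≠ 0 (frequency mismatch: got 4 instead of 1)

No, it is not a solution.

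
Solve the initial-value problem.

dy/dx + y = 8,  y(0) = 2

General solution: y = 8 + Ce^(-x)
Applying y(0) = 2: C = 2 - 8 = -6
Particular solution: y = 8 - 6e^(-x)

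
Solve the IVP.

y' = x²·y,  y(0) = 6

General solution: y = Ce^(x³/3)
Applying IC y(0) = 6:
Particular solution: y = 6e^(x³/3)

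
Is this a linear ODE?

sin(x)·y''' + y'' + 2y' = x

Yes. Linear (y and its derivatives appear to the first power only, no products of y terms)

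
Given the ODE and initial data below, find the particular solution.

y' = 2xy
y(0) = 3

General solution: y = Ce^(x²)
Applying IC y(0) = 3:
Particular solution: y = 3e^(x²)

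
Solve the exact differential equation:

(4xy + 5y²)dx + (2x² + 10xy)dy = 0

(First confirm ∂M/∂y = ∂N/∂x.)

Verify exactness: ∂M/∂y = ∂N/∂x ✓
Find F(x,y) such that ∂F/∂x = M, ∂F/∂y = N
Solution: 2x²y + 5xy² = C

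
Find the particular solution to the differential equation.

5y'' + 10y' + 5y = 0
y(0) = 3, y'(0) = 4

General solution: y = (C₁ + C₂x)e^(-x)
Repeated root r = -1
Applying ICs: C₁ = 3, C₂ = 7
Particular solution: y = (3 + 7x)e^(-x)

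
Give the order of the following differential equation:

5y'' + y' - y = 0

The order is 2 (highest derivative is of order 2).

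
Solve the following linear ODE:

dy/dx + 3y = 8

Using integrating factor method:

General solution: y = 8/3 + Ce^(-3x)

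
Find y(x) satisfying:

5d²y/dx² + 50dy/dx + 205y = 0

Characteristic equation: 5r² + 50r + 205 = 0
Divide by 5: r² + 10r + 41 = 0
Roots: r = -5 ± 4i (complex conjugates)
General solution: y = e^(-5x)(C₁cos(4x) + C₂sin(4x))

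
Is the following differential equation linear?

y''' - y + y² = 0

No. Nonlinear (y² term)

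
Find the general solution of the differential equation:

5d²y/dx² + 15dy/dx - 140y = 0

Characteristic equation: 5r² + 15r - 140 = 0
Divide by 5: r² + 3r - 28 = 0
Roots: r = 4, -7 (distinct real)
General solution: y = C₁e^(4x) + C₂e^(-7x)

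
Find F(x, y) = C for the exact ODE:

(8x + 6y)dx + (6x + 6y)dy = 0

Verify exactness: ∂M/∂y = ∂N/∂x ✓
Find F(x,y) such that ∂F/∂x = M, ∂F/∂y = N
Solution: 4x² + 6xy + 3y² = C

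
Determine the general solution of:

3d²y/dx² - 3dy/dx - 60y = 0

Characteristic equation: 3r² - 3r - 60 = 0
Divide by 3: r² - r - 20 = 0
Roots: r = 5, -4 (distinct real)
General solution: y = C₁e^(5x) + C₂e^(-4x)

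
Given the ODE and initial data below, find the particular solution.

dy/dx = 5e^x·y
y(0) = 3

General solution: y = Ce^(5e^x)
Applying IC y(0) = 3:
Particular solution: y = 3e^(5(e^x - 1))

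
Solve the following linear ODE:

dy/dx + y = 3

Using integrating factor method:

General solution: y = 3 + Ce^(-x)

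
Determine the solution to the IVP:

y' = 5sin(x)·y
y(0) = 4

General solution: y = Ce^(-5cos(x))
Applying IC y(0) = 4:
Particular solution: y = 4e^(5(1-cos(x)))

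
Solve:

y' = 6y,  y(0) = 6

General solution: y = Ce^(6x)
Applying IC y(0) = 6:
Particular solution: y = 6e^(6x)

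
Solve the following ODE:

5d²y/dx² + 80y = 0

Characteristic equation: 5r² + 80 = 0
Divide by 5: r² + 16 = 0
Roots: r = ±4i (complex conjugates)
General solution: y = C₁cos(4x) + C₂sin(4x)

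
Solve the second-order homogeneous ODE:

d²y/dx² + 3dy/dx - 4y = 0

Characteristic equation: r² + 3r - 4 = 0
Roots: r = 1, -4 (distinct real)
General solution: y = C₁e^x + C₂e^(-4x)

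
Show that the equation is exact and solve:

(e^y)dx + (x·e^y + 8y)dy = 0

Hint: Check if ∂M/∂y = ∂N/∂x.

Verify exactness: ∂M/∂y = ∂N/∂x ✓
Find F(x,y) such that ∂F/∂x = M, ∂F/∂y = N
Solution: x·e^y + 4y² = C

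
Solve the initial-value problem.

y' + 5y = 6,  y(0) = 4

General solution: y = 6/5 + Ce^(-5x)
Applying y(0) = 4: C = 4 - 6/5 = 14/5
Particular solution: y = 6/5 + (14/5)e^(-5x)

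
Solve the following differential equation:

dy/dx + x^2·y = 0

Using integrating factor method:

General solution: y = Ce^(-x^3/3)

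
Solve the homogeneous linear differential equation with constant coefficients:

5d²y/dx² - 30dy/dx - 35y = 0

Characteristic equation: 5r² - 30r - 35 = 0
Divide by 5: r² - 6r - 7 = 0
Roots: r = 7, -1 (distinct real)
General solution: y = C₁e^(7x) + C₂e^(-x)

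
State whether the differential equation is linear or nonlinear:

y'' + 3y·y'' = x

Nonlinear (y·y'' term)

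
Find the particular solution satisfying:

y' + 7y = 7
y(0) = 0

General solution: y = 1 + Ce^(-7x)
Applying y(0) = 0: C = 0 - 1 = -1
Particular solution: y = 1 - e^(-7x)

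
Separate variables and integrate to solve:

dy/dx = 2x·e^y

Separating variables and integrating:
-e^(-y) = x² + C

General solution: y = -ln(C - x²)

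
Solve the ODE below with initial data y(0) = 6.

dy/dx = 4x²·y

General solution: y = Ce^(4x³/3)
Applying IC y(0) = 6:
Particular solution: y = 6e^(4x³/3)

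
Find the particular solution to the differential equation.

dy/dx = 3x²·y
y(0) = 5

General solution: y = Ce^(x³)
Applying IC y(0) = 5:
Particular solution: y = 5e^(x³)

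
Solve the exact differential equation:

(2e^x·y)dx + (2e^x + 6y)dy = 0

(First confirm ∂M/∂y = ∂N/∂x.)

Verify exactness: ∂M/∂y = ∂N/∂x ✓
Find F(x,y) such that ∂F/∂x = M, ∂F/∂y = N
Solution: 2e^x·y + 3y² = C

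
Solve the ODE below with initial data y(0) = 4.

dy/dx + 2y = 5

General solution: y = 5/2 + Ce^(-2x)
Applying y(0) = 4: C = 4 - 5/2 = 3/2
Particular solution: y = 5/2 + (3/2)e^(-2x)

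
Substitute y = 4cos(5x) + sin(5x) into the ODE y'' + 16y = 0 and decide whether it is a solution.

Verification:
y'' = -100cos(5x) - 25sin(5x)
y'' + 16y ≠ 0 (frequency mismatch: got 25 instead of 16)

No, it is not a solution.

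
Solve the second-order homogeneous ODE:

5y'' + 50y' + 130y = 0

Characteristic equation: 5r² + 50r + 130 = 0
Divide by 5: r² + 10r + 26 = 0
Roots: r = -5 ± i (complex conjugates)
General solution: y = e^(-5x)(C₁cos(x) + C₂sin(x))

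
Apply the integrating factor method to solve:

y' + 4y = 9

Using integrating factor method:

General solution: y = 9/4 + Ce^(-4x)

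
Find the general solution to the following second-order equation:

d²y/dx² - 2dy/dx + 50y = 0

Characteristic equation: r² - 2r + 50 = 0
Roots: r = 1 ± 7i (complex conjugates)
General solution: y = e^x(C₁cos(7x) + C₂sin(7x))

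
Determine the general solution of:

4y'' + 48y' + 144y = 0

Characteristic equation: 4r² + 48r + 144 = 0
Divide by 4: r² + 12r + 36 = 0
Factored: (r + 6)² = 0
Repeated root: r = -6
General solution: y = (C₁ + C₂x)e^(-6x)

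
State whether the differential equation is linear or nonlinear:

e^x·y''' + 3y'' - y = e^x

Linear (y and its derivatives appear to the first power only, no products of y terms)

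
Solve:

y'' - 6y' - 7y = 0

Characteristic equation: r² - 6r - 7 = 0
Roots: r = 7, -1 (distinct real)
General solution: y = C₁e^(7x) + C₂e^(-x)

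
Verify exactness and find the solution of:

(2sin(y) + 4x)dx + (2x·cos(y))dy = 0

Verify exactness: ∂M/∂y = ∂N/∂x ✓
Find F(x,y) such that ∂F/∂x = M, ∂F/∂y = N
Solution: 2x·sin(y) + 2x² = C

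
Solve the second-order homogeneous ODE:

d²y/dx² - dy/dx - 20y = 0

Characteristic equation: r² - r - 20 = 0
Roots: r = 5, -4 (distinct real)
General solution: y = C₁e^(5x) + C₂e^(-4x)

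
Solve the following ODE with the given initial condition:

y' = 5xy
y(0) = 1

General solution: y = Ce^(5x²/2)
Applying IC y(0) = 1:
Particular solution: y = e^(5x²/2)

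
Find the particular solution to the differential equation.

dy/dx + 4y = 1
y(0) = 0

General solution: y = 1/4 + Ce^(-4x)
Applying y(0) = 0: C = 0 - 1/4 = -1/4
Particular solution: y = 1/4 - (1/4)e^(-4x)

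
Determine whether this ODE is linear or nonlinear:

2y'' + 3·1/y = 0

Nonlinear (1/y term)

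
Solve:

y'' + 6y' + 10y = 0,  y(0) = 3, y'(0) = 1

General solution: y = e^(-3x)(C₁cos(x) + C₂sin(x))
Complex roots r = -3 ± i
Applying ICs: C₁ = 3, C₂ = 10
Particular solution: y = e^(-3x)(3cos(x) + 10sin(x))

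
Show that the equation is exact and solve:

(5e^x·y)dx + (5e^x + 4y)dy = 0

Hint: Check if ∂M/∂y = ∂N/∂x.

Verify exactness: ∂M/∂y = ∂N/∂x ✓
Find F(x,y) such that ∂F/∂x = M, ∂F/∂y = N
Solution: 5e^x·y + 2y² = C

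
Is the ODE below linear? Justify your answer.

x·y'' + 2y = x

Yes. Linear (y and its derivatives appear to the first power only, no products of y terms)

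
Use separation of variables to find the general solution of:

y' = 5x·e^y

Separating variables and integrating:
-e^(-y) = 5x²/2 + C

General solution: y = -ln(C - 5x²/2)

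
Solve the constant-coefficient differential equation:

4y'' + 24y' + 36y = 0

Characteristic equation: 4r² + 24r + 36 = 0
Divide by 4: r² + 6r + 9 = 0
Factored: (r + 3)² = 0
Repeated root: r = -3
General solution: y = (C₁ + C₂x)e^(-3x)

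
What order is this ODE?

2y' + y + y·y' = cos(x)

The order is 1 (highest derivative is of order 1).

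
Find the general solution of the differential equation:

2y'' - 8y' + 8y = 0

Characteristic equation: 2r² - 8r + 8 = 0
Divide by 2: r² - 4r + 4 = 0
Factored: (r - 2)² = 0
Repeated root: r = 2
General solution: y = (C₁ + C₂x)e^(2x)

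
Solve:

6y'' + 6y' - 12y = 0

Characteristic equation: 6r² + 6r - 12 = 0
Divide by 6: r² + r - 2 = 0
Roots: r = 1, -2 (distinct real)
General solution: y = C₁e^x + C₂e^(-2x)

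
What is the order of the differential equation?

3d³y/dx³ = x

The order is 3 (highest derivative is of order 3).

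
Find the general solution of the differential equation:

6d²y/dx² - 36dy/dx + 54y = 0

Characteristic equation: 6r² - 36r + 54 = 0
Divide by 6: r² - 6r + 9 = 0
Factored: (r - 3)² = 0
Repeated root: r = 3
General solution: y = (C₁ + C₂x)e^(3x)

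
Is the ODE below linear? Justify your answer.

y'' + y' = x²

Yes. Linear (y and its derivatives appear to the first power only, no products of y terms)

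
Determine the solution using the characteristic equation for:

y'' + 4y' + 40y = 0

Characteristic equation: r² + 4r + 40 = 0
Roots: r = -2 ± 6i (complex conjugates)
General solution: y = e^(-2x)(C₁cos(6x) + C₂sin(6x))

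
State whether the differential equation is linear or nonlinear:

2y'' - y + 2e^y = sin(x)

Nonlinear (e^y is nonlinear in y)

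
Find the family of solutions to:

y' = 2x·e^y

Separating variables and integrating:
-e^(-y) = x² + C

General solution: y = -ln(C - x²)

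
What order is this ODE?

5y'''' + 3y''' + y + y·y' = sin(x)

The order is 4 (highest derivative is of order 4).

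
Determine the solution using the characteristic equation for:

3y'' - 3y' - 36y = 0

Characteristic equation: 3r² - 3r - 36 = 0
Divide by 3: r² - r - 12 = 0
Roots: r = 4, -3 (distinct real)
General solution: y = C₁e^(4x) + C₂e^(-3x)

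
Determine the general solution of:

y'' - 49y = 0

Characteristic equation: r² - 49 = 0
Roots: r = 7, -7 (distinct real)
General solution: y = C₁e^(7x) + C₂e^(-7x)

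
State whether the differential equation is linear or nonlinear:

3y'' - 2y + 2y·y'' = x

Nonlinear (y·y'' term)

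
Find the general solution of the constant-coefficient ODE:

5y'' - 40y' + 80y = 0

Characteristic equation: 5r² - 40r + 80 = 0
Divide by 5: r² - 8r + 16 = 0
Factored: (r - 4)² = 0
Repeated root: r = 4
General solution: y = (C₁ + C₂x)e^(4x)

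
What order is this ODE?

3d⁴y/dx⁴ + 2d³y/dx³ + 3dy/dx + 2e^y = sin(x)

The order is 4 (highest derivative is of order 4).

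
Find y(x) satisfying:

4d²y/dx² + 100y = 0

Characteristic equation: 4r² + 100 = 0
Divide by 4: r² + 25 = 0
Roots: r = ±5i (complex conjugates)
General solution: y = C₁cos(5x) + C₂sin(5x)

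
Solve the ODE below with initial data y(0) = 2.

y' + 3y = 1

General solution: y = 1/3 + Ce^(-3x)
Applying y(0) = 2: C = 2 - 1/3 = 5/3
Particular solution: y = 1/3 + (5/3)e^(-3x)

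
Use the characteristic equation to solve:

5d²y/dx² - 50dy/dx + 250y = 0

Characteristic equation: 5r² - 50r + 250 = 0
Divide by 5: r² - 10r + 50 = 0
Roots: r = 5 ± 5i (complex conjugates)
General solution: y = e^(5x)(C₁cos(5x) + C₂sin(5x))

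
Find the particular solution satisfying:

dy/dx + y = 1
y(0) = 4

General solution: y = 1 + Ce^(-x)
Applying y(0) = 4: C = 4 - 1 = 3
Particular solution: y = 1 + 3e^(-x)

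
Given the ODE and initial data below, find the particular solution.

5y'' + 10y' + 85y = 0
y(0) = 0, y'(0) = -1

General solution: y = e^(-x)(C₁cos(4x) + C₂sin(4x))
Complex roots r = -1 ± 4i
Applying ICs: C₁ = 0, C₂ = -1/4
Particular solution: y = e^(-x)(-(1/4)sin(4x))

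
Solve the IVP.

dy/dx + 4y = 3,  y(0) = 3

General solution: y = 3/4 + Ce^(-4x)
Applying y(0) = 3: C = 3 - 3/4 = 9/4
Particular solution: y = 3/4 + (9/4)e^(-4x)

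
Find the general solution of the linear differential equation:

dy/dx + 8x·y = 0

Using integrating factor method:

General solution: y = Ce^(-4x^2)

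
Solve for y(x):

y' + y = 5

Using integrating factor method:

General solution: y = 5 + Ce^(-x)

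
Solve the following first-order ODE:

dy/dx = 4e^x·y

Separating variables and integrating:
ln|y| = 4e^x + C

General solution: y = Ce^(4e^x)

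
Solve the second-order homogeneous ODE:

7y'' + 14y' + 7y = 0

Characteristic equation: 7r² + 14r + 7 = 0
Divide by 7: r² + 2r + 1 = 0
Factored: (r + 1)² = 0
Repeated root: r = -1
General solution: y = (C₁ + C₂x)e^(-x)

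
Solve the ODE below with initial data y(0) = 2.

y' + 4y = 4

General solution: y = 1 + Ce^(-4x)
Applying y(0) = 2: C = 2 - 1 = 1
Particular solution: y = 1 + e^(-4x)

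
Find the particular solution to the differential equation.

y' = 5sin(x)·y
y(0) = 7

General solution: y = Ce^(-5cos(x))
Applying IC y(0) = 7:
Particular solution: y = 7e^(5(1-cos(x)))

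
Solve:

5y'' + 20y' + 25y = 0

Characteristic equation: 5r² + 20r + 25 = 0
Divide by 5: r² + 4r + 5 = 0
Roots: r = -2 ± i (complex conjugates)
General solution: y = e^(-2x)(C₁cos(x) + C₂sin(x))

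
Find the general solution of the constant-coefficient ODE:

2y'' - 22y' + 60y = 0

Characteristic equation: 2r² - 22r + 60 = 0
Divide by 2: r² - 11r + 30 = 0
Roots: r = 5, 6 (distinct real)
General solution: y = C₁e^(5x) + C₂e^(6x)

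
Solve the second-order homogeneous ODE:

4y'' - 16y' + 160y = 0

Characteristic equation: 4r² - 16r + 160 = 0
Divide by 4: r² - 4r + 40 = 0
Roots: r = 2 ± 6i (complex conjugates)
General solution: y = e^(2x)(C₁cos(6x) + C₂sin(6x))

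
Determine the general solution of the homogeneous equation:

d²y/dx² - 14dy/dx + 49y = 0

Characteristic equation: r² - 14r + 49 = 0
Factored: (r - 7)² = 0
Repeated root: r = 7
General solution: y = (C₁ + C₂x)e^(7x)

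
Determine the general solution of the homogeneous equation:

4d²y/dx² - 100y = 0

Characteristic equation: 4r² - 100 = 0
Divide by 4: r² - 25 = 0
Roots: r = 5, -5 (distinct real)
General solution: y = C₁e^(5x) + C₂e^(-5x)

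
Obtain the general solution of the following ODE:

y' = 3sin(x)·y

Separating variables and integrating:
ln|y| = -3cos(x) + C

General solution: y = Ce^(-3cos(x))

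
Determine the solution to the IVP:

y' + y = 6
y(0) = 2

General solution: y = 6 + Ce^(-x)
Applying y(0) = 2: C = 2 - 6 = -4
Particular solution: y = 6 - 4e^(-x)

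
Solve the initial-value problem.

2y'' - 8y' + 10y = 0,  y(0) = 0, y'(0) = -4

General solution: y = e^(2x)(C₁cos(x) + C₂sin(x))
Complex roots r = 2 ± i
Applying ICs: C₁ = 0, C₂ = -4
Particular solution: y = e^(2x)(-4sin(x))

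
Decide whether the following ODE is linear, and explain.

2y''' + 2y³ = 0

Nonlinear (y³ term)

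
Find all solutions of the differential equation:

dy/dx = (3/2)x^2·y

Separating variables and integrating:
ln|y| = x^3/2 + C

General solution: y = Ce^(x^3/2)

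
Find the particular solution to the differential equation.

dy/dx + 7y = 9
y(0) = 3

General solution: y = 9/7 + Ce^(-7x)
Applying y(0) = 3: C = 3 - 9/7 = 12/7
Particular solution: y = 9/7 + (12/7)e^(-7x)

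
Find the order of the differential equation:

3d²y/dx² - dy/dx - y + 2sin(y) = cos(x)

The order is 2 (highest derivative is of order 2).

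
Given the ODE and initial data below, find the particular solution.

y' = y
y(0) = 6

General solution: y = Ce^x
Applying IC y(0) = 6:
Particular solution: y = 6e^x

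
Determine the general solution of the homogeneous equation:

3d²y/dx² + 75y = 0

Characteristic equation: 3r² + 75 = 0
Divide by 3: r² + 25 = 0
Roots: r = ±5i (complex conjugates)
General solution: y = C₁cos(5x) + C₂sin(5x)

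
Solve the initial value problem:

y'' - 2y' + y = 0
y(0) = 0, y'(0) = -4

General solution: y = (C₁ + C₂x)e^x
Repeated root r = 1
Applying ICs: C₁ = 0, C₂ = -4
Particular solution: y = -4xe^x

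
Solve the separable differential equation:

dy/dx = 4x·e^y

Separating variables and integrating:
-e^(-y) = 2x² + C

General solution: y = -ln(C - 2x²)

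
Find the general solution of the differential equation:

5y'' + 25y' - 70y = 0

Characteristic equation: 5r² + 25r - 70 = 0
Divide by 5: r² + 5r - 14 = 0
Roots: r = 2, -7 (distinct real)
General solution: y = C₁e^(2x) + C₂e^(-7x)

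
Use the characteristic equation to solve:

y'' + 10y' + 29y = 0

Characteristic equation: r² + 10r + 29 = 0
Roots: r = -5 ± 2i (complex conjugates)
General solution: y = e^(-5x)(C₁cos(2x) + C₂sin(2x))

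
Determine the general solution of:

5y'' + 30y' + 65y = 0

Characteristic equation: 5r² + 30r + 65 = 0
Divide by 5: r² + 6r + 13 = 0
Roots: r = -3 ± 2i (complex conjugates)
General solution: y = e^(-3x)(C₁cos(2x) + C₂sin(2x))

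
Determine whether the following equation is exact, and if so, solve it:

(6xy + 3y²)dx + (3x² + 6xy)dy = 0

Verify exactness: ∂M/∂y = ∂N/∂x ✓
Find F(x,y) such that ∂F/∂x = M, ∂F/∂y = N
Solution: 3x²y + 3xy² = C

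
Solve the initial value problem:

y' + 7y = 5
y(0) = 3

General solution: y = 5/7 + Ce^(-7x)
Applying y(0) = 3: C = 3 - 5/7 = 16/7
Particular solution: y = 5/7 + (16/7)e^(-7x)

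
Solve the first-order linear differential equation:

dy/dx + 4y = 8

Using integrating factor method:

General solution: y = 2 + Ce^(-4x)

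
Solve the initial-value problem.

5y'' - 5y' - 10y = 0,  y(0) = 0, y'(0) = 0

General solution: y = C₁e^(2x) + C₂e^(-x)
Applying ICs: C₁ = 0, C₂ = 0
Particular solution: y = 0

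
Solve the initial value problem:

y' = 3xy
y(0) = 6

General solution: y = Ce^(3x²/2)
Applying IC y(0) = 6:
Particular solution: y = 6e^(3x²/2)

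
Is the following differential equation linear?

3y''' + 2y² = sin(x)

No. Nonlinear (y² term)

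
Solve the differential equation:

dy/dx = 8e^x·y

Separating variables and integrating:
ln|y| = 8e^x + C

General solution: y = Ce^(8e^x)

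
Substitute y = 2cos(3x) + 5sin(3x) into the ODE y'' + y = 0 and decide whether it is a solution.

Verification:
y'' = -18cos(3x) - 45sin(3x)
y'' + y ≠ 0 (frequency mismatch: got 9 instead of 1)

No, it is not a solution.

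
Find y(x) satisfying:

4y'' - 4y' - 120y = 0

Characteristic equation: 4r² - 4r - 120 = 0
Divide by 4: r² - r - 30 = 0
Roots: r = 6, -5 (distinct real)
General solution: y = C₁e^(6x) + C₂e^(-5x)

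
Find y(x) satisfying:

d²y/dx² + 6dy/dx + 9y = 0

Characteristic equation: r² + 6r + 9 = 0
Factored: (r + 3)² = 0
Repeated root: r = -3
General solution: y = (C₁ + C₂x)e^(-3x)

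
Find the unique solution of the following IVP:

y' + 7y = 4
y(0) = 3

General solution: y = 4/7 + Ce^(-7x)
Applying y(0) = 3: C = 3 - 4/7 = 17/7
Particular solution: y = 4/7 + (17/7)e^(-7x)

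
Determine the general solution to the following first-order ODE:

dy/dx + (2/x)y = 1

Using integrating factor method:

General solution: y = (1/3)x + Cx^(-2)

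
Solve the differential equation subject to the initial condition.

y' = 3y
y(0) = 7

General solution: y = Ce^(3x)
Applying IC y(0) = 7:
Particular solution: y = 7e^(3x)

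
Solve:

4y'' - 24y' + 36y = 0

Characteristic equation: 4r² - 24r + 36 = 0
Divide by 4: r² - 6r + 9 = 0
Factored: (r - 3)² = 0
Repeated root: r = 3
General solution: y = (C₁ + C₂x)e^(3x)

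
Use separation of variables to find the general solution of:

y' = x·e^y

Separating variables and integrating:
-e^(-y) = x²/2 + C

General solution: y = -ln(C - x²/2)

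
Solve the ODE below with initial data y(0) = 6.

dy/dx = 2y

General solution: y = Ce^(2x)
Applying IC y(0) = 6:
Particular solution: y = 6e^(2x)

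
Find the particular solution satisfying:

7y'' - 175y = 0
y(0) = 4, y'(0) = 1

General solution: y = C₁e^(5x) + C₂e^(-5x)
Applying ICs: C₁ = 21/10, C₂ = 19/10
Particular solution: y = (21/10)e^(5x) + (19/10)e^(-5x)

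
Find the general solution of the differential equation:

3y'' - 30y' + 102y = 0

Characteristic equation: 3r² - 30r + 102 = 0
Divide by 3: r² - 10r + 34 = 0
Roots: r = 5 ± 3i (complex conjugates)
General solution: y = e^(5x)(C₁cos(3x) + C₂sin(3x))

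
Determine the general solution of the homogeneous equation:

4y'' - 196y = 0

Characteristic equation: 4r² - 196 = 0
Divide by 4: r² - 49 = 0
Roots: r = 7, -7 (distinct real)
General solution: y = C₁e^(7x) + C₂e^(-7x)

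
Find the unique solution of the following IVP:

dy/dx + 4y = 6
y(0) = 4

General solution: y = 3/2 + Ce^(-4x)
Applying y(0) = 4: C = 4 - 3/2 = 5/2
Particular solution: y = 3/2 + (5/2)e^(-4x)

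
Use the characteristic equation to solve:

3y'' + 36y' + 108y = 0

Characteristic equation: 3r² + 36r + 108 = 0
Divide by 3: r² + 12r + 36 = 0
Factored: (r + 6)² = 0
Repeated root: r = -6
General solution: y = (C₁ + C₂x)e^(-6x)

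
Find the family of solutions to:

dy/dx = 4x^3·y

Separating variables and integrating:
ln|y| = x^4 + C

General solution: y = Ce^(x^4)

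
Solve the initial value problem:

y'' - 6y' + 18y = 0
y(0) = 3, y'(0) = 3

General solution: y = e^(3x)(C₁cos(3x) + C₂sin(3x))
Complex roots r = 3 ± 3i
Applying ICs: C₁ = 3, C₂ = -2
Particular solution: y = e^(3x)(3cos(3x) - 2sin(3x))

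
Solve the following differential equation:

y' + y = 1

Using integrating factor method:

General solution: y = 1 + Ce^(-x)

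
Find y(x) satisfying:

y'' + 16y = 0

Characteristic equation: r² + 16 = 0
Roots: r = ±4i (complex conjugates)
General solution: y = C₁cos(4x) + C₂sin(4x)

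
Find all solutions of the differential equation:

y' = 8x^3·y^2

Separating variables and integrating:
-1/y = 2x^4 + C

General solution: y^-1 = -2x^4 + C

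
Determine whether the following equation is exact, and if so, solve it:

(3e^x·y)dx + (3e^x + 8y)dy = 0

Verify exactness: ∂M/∂y = ∂N/∂x ✓
Find F(x,y) such that ∂F/∂x = M, ∂F/∂y = N
Solution: 3e^x·y + 4y² = C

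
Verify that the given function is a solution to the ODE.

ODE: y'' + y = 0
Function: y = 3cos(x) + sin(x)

Verification:
y'' = -3cos(x) - sin(x)
y'' + y = 0 ✓

Yes, it is a solution.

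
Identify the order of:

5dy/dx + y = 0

The order is 1 (highest derivative is of order 1).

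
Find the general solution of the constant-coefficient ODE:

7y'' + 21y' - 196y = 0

Characteristic equation: 7r² + 21r - 196 = 0
Divide by 7: r² + 3r - 28 = 0
Roots: r = 4, -7 (distinct real)
General solution: y = C₁e^(4x) + C₂e^(-7x)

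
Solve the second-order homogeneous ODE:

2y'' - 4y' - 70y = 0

Characteristic equation: 2r² - 4r - 70 = 0
Divide by 2: r² - 2r - 35 = 0
Roots: r = 7, -5 (distinct real)
General solution: y = C₁e^(7x) + C₂e^(-5x)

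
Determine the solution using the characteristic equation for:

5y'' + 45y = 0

Characteristic equation: 5r² + 45 = 0
Divide by 5: r² + 9 = 0
Roots: r = ±3i (complex conjugates)
General solution: y = C₁cos(3x) + C₂sin(3x)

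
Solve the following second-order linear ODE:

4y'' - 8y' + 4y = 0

Characteristic equation: 4r² - 8r + 4 = 0
Divide by 4: r² - 2r + 1 = 0
Factored: (r - 1)² = 0
Repeated root: r = 1
General solution: y = (C₁ + C₂x)e^x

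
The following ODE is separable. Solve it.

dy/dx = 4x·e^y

Separating variables and integrating:
-e^(-y) = 2x² + C

General solution: y = -ln(C - 2x²)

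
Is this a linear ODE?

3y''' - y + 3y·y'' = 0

No. Nonlinear (y·y'' term)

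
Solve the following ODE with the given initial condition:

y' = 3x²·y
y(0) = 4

General solution: y = Ce^(x³)
Applying IC y(0) = 4:
Particular solution: y = 4e^(x³)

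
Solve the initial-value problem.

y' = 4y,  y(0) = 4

General solution: y = Ce^(4x)
Applying IC y(0) = 4:
Particular solution: y = 4e^(4x)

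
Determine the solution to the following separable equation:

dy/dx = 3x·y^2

Separating variables and integrating:
-1/y = 3x^2/2 + C

General solution: y^-1 = (-3/2)x^2 + C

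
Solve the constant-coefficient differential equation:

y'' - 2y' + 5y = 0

Characteristic equation: r² - 2r + 5 = 0
Roots: r = 1 ± 2i (complex conjugates)
General solution: y = e^x(C₁cos(2x) + C₂sin(2x))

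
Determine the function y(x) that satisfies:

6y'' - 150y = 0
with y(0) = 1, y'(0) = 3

General solution: y = C₁e^(5x) + C₂e^(-5x)
Applying ICs: C₁ = 4/5, C₂ = 1/5
Particular solution: y = (4/5)e^(5x) + (1/5)e^(-5x)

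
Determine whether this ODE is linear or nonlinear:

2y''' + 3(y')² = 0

Nonlinear ((y')² term)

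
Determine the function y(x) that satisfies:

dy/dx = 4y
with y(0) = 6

General solution: y = Ce^(4x)
Applying IC y(0) = 6:
Particular solution: y = 6e^(4x)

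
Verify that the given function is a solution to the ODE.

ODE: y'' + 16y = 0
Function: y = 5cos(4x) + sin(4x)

Verification:
y'' = -80cos(4x) - 16sin(4x)
y'' + 16y = 0 ✓

Yes, it is a solution.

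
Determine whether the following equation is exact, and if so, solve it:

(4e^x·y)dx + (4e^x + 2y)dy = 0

Verify exactness: ∂M/∂y = ∂N/∂x ✓
Find F(x,y) such that ∂F/∂x = M, ∂F/∂y = N
Solution: 4e^x·y + y² = C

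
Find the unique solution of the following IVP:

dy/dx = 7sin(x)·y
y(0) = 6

General solution: y = Ce^(-7cos(x))
Applying IC y(0) = 6:
Particular solution: y = 6e^(7(1-cos(x)))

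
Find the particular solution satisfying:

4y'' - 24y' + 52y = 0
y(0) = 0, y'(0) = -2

General solution: y = e^(3x)(C₁cos(2x) + C₂sin(2x))
Complex roots r = 3 ± 2i
Applying ICs: C₁ = 0, C₂ = -1
Particular solution: y = e^(3x)(-sin(2x))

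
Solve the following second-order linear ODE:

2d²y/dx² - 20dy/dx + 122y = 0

Characteristic equation: 2r² - 20r + 122 = 0
Divide by 2: r² - 10r + 61 = 0
Roots: r = 5 ± 6i (complex conjugates)
General solution: y = e^(5x)(C₁cos(6x) + C₂sin(6x))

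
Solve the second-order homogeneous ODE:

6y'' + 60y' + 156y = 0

Characteristic equation: 6r² + 60r + 156 = 0
Divide by 6: r² + 10r + 26 = 0
Roots: r = -5 ± i (complex conjugates)
General solution: y = e^(-5x)(C₁cos(x) + C₂sin(x))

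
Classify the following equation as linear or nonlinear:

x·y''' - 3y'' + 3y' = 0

Linear (y and its derivatives appear to the first power only, no products of y terms)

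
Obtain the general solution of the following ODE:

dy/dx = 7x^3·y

Separating variables and integrating:
ln|y| = 7x^4/4 + C

General solution: y = Ce^(7x^4/4)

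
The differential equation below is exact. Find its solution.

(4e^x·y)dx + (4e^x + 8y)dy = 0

Verify exactness: ∂M/∂y = ∂N/∂x ✓
Find F(x,y) such that ∂F/∂x = M, ∂F/∂y = N
Solution: 4e^x·y + 4y² = C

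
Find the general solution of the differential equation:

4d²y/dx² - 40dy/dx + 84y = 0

Characteristic equation: 4r² - 40r + 84 = 0
Divide by 4: r² - 10r + 21 = 0
Roots: r = 3, 7 (distinct real)
General solution: y = C₁e^(3x) + C₂e^(7x)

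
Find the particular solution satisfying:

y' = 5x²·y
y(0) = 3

General solution: y = Ce^(5x³/3)
Applying IC y(0) = 3:
Particular solution: y = 3e^(5x³/3)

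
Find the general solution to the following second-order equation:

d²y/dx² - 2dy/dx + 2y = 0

Characteristic equation: r² - 2r + 2 = 0
Roots: r = 1 ± i (complex conjugates)
General solution: y = e^x(C₁cos(x) + C₂sin(x))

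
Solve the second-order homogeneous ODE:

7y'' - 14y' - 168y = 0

Characteristic equation: 7r² - 14r - 168 = 0
Divide by 7: r² - 2r - 24 = 0
Roots: r = 6, -4 (distinct real)
General solution: y = C₁e^(6x) + C₂e^(-4x)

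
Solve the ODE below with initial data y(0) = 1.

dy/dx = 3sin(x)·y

General solution: y = Ce^(-3cos(x))
Applying IC y(0) = 1:
Particular solution: y = e^(3(1-cos(x)))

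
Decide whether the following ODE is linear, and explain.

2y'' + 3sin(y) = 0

Nonlinear (sin(y) is nonlinear in y)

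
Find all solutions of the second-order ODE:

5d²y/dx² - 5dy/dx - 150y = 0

Characteristic equation: 5r² - 5r - 150 = 0
Divide by 5: r² - r - 30 = 0
Roots: r = 6, -5 (distinct real)
General solution: y = C₁e^(6x) + C₂e^(-5x)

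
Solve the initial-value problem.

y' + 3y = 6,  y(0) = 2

General solution: y = 2 + Ce^(-3x)
Applying y(0) = 2: C = 2 - 2 = 0
Particular solution: y = 2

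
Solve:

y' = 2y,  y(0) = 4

General solution: y = Ce^(2x)
Applying IC y(0) = 4:
Particular solution: y = 4e^(2x)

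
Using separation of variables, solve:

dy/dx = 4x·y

Separating variables and integrating:
ln|y| = 2x^2 + C

General solution: y = Ce^(2x^2)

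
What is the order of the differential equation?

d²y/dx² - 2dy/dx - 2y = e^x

The order is 2 (highest derivative is of order 2).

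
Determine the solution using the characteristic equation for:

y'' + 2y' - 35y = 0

Characteristic equation: r² + 2r - 35 = 0
Roots: r = 5, -7 (distinct real)
General solution: y = C₁e^(5x) + C₂e^(-7x)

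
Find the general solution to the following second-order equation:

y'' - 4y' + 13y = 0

Characteristic equation: r² - 4r + 13 = 0
Roots: r = 2 ± 3i (complex conjugates)
General solution: y = e^(2x)(C₁cos(3x) + C₂sin(3x))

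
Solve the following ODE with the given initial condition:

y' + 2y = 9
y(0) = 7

General solution: y = 9/2 + Ce^(-2x)
Applying y(0) = 7: C = 7 - 9/2 = 5/2
Particular solution: y = 9/2 + (5/2)e^(-2x)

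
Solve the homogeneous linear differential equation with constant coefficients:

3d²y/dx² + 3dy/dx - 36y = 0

Characteristic equation: 3r² + 3r - 36 = 0
Divide by 3: r² + r - 12 = 0
Roots: r = 3, -4 (distinct real)
General solution: y = C₁e^(3x) + C₂e^(-4x)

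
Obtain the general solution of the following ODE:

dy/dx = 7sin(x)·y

Separating variables and integrating:
ln|y| = -7cos(x) + C

General solution: y = Ce^(-7cos(x))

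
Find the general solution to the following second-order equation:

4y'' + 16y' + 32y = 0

Characteristic equation: 4r² + 16r + 32 = 0
Divide by 4: r² + 4r + 8 = 0
Roots: r = -2 ± 2i (complex conjugates)
General solution: y = e^(-2x)(C₁cos(2x) + C₂sin(2x))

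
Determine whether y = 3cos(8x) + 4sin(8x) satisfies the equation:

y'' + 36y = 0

Verification:
y'' = -192cos(8x) - 256sin(8x)
y'' + 36y ≠ 0 (frequency mismatch: got 64 instead of 36)

No, it is not a solution.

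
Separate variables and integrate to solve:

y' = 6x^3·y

Separating variables and integrating:
ln|y| = 3x^4/2 + C

General solution: y = Ce^(3x^4/2)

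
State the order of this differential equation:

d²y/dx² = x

The order is 2 (highest derivative is of order 2).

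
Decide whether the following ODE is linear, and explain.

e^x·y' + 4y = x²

Linear (y and its derivatives appear to the first power only, no products of y terms)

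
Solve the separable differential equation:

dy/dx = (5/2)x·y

Separating variables and integrating:
ln|y| = 5x^2/4 + C

General solution: y = Ce^(5x^2/4)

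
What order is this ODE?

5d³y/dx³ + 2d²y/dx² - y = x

The order is 3 (highest derivative is of order 3).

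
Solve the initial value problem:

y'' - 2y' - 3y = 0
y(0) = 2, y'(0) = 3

General solution: y = C₁e^(3x) + C₂e^(-x)
Applying ICs: C₁ = 5/4, C₂ = 3/4
Particular solution: y = (5/4)e^(3x) + (3/4)e^(-x)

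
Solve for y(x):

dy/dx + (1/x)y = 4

Using integrating factor method:

General solution: y = 2x + C/x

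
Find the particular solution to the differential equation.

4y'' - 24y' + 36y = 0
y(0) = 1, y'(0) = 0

General solution: y = (C₁ + C₂x)e^(3x)
Repeated root r = 3
Applying ICs: C₁ = 1, C₂ = -3
Particular solution: y = (1 - 3x)e^(3x)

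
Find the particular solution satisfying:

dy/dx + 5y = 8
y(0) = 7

General solution: y = 8/5 + Ce^(-5x)
Applying y(0) = 7: C = 7 - 8/5 = 27/5
Particular solution: y = 8/5 + (27/5)e^(-5x)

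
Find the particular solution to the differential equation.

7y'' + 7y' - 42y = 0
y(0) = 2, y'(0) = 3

General solution: y = C₁e^(2x) + C₂e^(-3x)
Applying ICs: C₁ = 9/5, C₂ = 1/5
Particular solution: y = (9/5)e^(2x) + (1/5)e^(-3x)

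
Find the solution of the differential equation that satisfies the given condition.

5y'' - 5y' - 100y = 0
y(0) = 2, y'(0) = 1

General solution: y = C₁e^(5x) + C₂e^(-4x)
Applying ICs: C₁ = 1, C₂ = 1
Particular solution: y = e^(5x) + e^(-4x)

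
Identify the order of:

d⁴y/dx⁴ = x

The order is 4 (highest derivative is of order 4).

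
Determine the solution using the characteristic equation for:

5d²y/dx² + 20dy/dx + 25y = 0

Characteristic equation: 5r² + 20r + 25 = 0
Divide by 5: r² + 4r + 5 = 0
Roots: r = -2 ± i (complex conjugates)
General solution: y = e^(-2x)(C₁cos(x) + C₂sin(x))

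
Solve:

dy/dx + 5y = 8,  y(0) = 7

General solution: y = 8/5 + Ce^(-5x)
Applying y(0) = 7: C = 7 - 8/5 = 27/5
Particular solution: y = 8/5 + (27/5)e^(-5x)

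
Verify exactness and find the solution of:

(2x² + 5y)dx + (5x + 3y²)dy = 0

Verify exactness: ∂M/∂y = ∂N/∂x ✓
Find F(x,y) such that ∂F/∂x = M, ∂F/∂y = N
Solution: 2x³/3 + 5xy + y³ = C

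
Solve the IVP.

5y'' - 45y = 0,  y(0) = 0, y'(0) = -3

General solution: y = C₁e^(3x) + C₂e^(-3x)
Applying ICs: C₁ = -1/2, C₂ = 1/2
Particular solution: y = -(1/2)e^(3x) + (1/2)e^(-3x)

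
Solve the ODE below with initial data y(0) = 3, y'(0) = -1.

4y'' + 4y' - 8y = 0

General solution: y = C₁e^x + C₂e^(-2x)
Applying ICs: C₁ = 5/3, C₂ = 4/3
Particular solution: y = (5/3)e^x + (4/3)e^(-2x)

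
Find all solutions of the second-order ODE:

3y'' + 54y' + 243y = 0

Characteristic equation: 3r² + 54r + 243 = 0
Divide by 3: r² + 18r + 81 = 0
Factored: (r + 9)² = 0
Repeated root: r = -9
General solution: y = (C₁ + C₂x)e^(-9x)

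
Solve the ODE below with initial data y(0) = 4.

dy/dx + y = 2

General solution: y = 2 + Ce^(-x)
Applying y(0) = 4: C = 4 - 2 = 2
Particular solution: y = 2 + 2e^(-x)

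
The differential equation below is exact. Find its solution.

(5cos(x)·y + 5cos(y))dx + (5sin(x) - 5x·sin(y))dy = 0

Verify exactness: ∂M/∂y = ∂N/∂x ✓
Find F(x,y) such that ∂F/∂x = M, ∂F/∂y = N
Solution: 5sin(x)·y + 5x·cos(y) = C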